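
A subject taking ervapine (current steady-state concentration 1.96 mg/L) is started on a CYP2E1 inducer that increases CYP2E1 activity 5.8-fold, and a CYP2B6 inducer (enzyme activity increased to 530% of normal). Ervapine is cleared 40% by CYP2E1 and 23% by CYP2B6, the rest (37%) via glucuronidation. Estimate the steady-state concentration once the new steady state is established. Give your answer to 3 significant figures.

0.501 mg/L

The CYP2E1 pathway (40% of clearance) increases to 5.8× activity: 0.4 × 5.8 = 2.32.
The CYP2B6 pathway (23% of clearance) increases to 5.3× activity: 0.23 × 5.3 = 1.219.
The remaining 37% of clearance is unaffected.
New clearance relative to baseline: 2.32 + 1.219 + 0.37 = 3.909.
New steady-state concentration = 1.96 / 3.909 = 0.501 mg/L (concentration scales inversely with clearance).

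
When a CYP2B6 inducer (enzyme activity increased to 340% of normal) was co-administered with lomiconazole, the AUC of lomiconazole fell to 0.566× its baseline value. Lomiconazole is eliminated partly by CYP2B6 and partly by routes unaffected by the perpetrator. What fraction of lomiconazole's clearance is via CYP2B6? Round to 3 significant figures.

Let fm be the CYP2B6 fraction. New clearance relative to baseline = fm × 3.4 + (1 − fm).
AUC ratio = 1 / (new CL fraction), so new CL fraction = 1 / 0.566 = 1.767.
fm × 3.4 + 1 − fm = 1.767  ⇒  fm × (3.4 − 1) = 0.7668  ⇒  fm = 0.319.

0.319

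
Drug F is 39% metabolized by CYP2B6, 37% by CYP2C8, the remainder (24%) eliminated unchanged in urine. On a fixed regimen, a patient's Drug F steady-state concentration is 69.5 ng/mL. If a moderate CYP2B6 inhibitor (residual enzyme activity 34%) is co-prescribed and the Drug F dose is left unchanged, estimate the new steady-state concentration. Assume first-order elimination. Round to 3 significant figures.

93.6 ng/mL

CYP2B6: 0.39 × 0.34 = 0.1326
CYP2C8: 0.37 (unchanged)
Other: 0.24 (unchanged)
CL_new/CL_old = 0.1326 + 0.37 + 0.24 = 0.7426.
With dosing unchanged, steady-state concentration scales as 1/CL: 69.5 / 0.7426 = 93.6 ng/mL.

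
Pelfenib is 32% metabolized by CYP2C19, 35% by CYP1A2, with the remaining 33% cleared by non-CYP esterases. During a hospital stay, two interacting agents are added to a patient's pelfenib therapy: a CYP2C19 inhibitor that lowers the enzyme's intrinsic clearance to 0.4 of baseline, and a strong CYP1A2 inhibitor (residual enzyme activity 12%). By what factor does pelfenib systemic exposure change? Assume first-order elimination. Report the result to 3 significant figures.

2.00

The CYP2C19 pathway (32% of clearance) falls to 0.4× activity: 0.32 × 0.4 = 0.128.
The CYP1A2 pathway (35% of clearance) is reduced to 0.12× activity: 0.35 × 0.12 = 0.042.
The remaining 33% of clearance is unaffected.
New clearance relative to baseline: 0.128 + 0.042 + 0.33 = 0.5.
Systemic exposure ∝ 1/CL: fold-change = 1 / 0.5 = 2.00.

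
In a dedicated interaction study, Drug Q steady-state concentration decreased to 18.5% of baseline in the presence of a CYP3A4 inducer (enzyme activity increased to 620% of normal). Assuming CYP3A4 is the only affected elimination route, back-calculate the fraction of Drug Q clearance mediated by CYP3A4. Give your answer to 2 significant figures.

Let x = fm,CYP3A4. Because steady-state concentration ∝ 1/CL, relative clearance rose to 1/0.185 = 5.405.
Only the CYP3A4 route changed, so 5.405 = x·6.2 + (1 − x), giving x = 0.85.

0.85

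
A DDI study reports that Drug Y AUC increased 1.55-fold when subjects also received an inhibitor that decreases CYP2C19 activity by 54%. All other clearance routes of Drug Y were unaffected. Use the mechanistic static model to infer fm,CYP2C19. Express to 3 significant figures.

CL'/CL = 1 / 1.55 = 0.6452
0.46·fm + (1 − fm) = 0.6452
fm = (0.6452 − 1) / (0.46 − 1) = 0.657

0.657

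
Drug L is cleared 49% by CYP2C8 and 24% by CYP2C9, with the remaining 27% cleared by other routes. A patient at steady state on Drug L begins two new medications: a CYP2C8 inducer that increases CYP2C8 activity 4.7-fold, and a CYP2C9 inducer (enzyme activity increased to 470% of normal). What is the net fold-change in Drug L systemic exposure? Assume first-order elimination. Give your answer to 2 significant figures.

CYP2C8: 0.49 × 4.7 = 2.303
CYP2C9: 0.24 × 4.7 = 1.128
Other: 0.27 (unchanged)
CL_new/CL_old = 2.303 + 1.128 + 0.27 = 3.701.
Net systemic exposure ratio = 1 / 3.701 = 0.27.

0.27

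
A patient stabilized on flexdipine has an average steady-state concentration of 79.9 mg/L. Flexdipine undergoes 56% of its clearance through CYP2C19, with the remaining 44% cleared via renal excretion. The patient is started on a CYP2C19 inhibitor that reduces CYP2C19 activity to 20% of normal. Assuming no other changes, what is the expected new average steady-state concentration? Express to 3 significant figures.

145 mg/L

CYP2C19: 0.56 × 0.2 = 0.112
Other: 0.44 (unchanged)
New clearance relative to baseline: 0.112 + 0.44 = 0.552.
Average steady-state concentration ∝ 1/CL, so new value = 79.9 / 0.552 = 145 mg/L.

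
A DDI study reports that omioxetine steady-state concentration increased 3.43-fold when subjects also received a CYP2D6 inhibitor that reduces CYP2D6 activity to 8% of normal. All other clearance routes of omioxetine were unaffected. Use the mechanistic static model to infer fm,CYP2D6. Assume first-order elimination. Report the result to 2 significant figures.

0.77

Call the CYP2D6 fraction fm. After the interaction, CL_new/CL_old = fm × 0.08 + (1 − fm).
Steady-state concentration ratio = 1 / (new CL fraction), so new CL fraction = 1 / 3.43 = 0.2915.
fm × 0.08 + 1 − fm = 0.2915  ⇒  fm × (0.08 − 1) = −0.7085  ⇒  fm = 0.77.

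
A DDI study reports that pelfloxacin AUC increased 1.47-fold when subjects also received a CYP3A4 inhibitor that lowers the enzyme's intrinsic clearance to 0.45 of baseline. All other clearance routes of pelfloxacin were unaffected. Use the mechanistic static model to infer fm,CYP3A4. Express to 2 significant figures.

0.58

Write x for the fraction cleared via CYP3A4. The observed AUC change means clearance fell to 1/1.47 = 0.6803 of baseline.
Setting x·0.45 + (1 − x) = 0.6803 and solving: x = (0.6803 − 1)/(0.45 − 1) = 0.58.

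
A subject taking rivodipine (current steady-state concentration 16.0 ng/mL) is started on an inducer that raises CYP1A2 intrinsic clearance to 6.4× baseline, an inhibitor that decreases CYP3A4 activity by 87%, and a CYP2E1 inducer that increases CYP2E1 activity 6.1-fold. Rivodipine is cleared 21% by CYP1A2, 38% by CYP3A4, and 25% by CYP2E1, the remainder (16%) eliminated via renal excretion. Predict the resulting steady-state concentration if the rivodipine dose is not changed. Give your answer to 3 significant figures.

5.20 ng/mL

The CYP1A2 pathway (21% of clearance) is boosted to 6.4× activity: 0.21 × 6.4 = 1.344.
The CYP3A4 pathway (38% of clearance) falls to 0.13× activity: 0.38 × 0.13 = 0.0494.
The CYP2E1 pathway (25% of clearance) rises to 6.1× activity: 0.25 × 6.1 = 1.525.
The remaining 16% of clearance is unaffected.
New clearance relative to baseline: 1.344 + 0.0494 + 1.525 + 0.16 = 3.0784.
Dividing the baseline by the relative clearance: 16.0 / 3.0784 = 5.20 ng/mL.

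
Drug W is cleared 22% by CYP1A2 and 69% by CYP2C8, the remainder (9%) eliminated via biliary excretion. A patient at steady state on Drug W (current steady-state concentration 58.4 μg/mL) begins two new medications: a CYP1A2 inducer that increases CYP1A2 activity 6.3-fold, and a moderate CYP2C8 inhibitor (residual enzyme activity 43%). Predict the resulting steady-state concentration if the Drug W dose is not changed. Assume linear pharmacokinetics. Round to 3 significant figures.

The CYP1A2 pathway (22% of clearance) is boosted to 6.3× activity: 0.22 × 6.3 = 1.386.
The CYP2C8 pathway (69% of clearance) drops to 0.43× activity: 0.69 × 0.43 = 0.2967.
The remaining 9% of clearance is unaffected.
Relative clearance = 1.386 + 0.2967 + 0.09 = 1.7727.
Dividing the baseline by the relative clearance: 58.4 / 1.7727 = 32.9 μg/mL.

32.9 μg/mL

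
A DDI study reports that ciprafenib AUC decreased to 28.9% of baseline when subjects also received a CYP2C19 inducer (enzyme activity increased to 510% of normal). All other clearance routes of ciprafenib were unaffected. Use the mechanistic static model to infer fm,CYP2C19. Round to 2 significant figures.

Write x for the fraction cleared via CYP2C19. The observed AUC change means clearance rose to 1/0.289 = 3.46 of baseline.
Setting x·5.1 + (1 − x) = 3.46 and solving: x = (3.46 − 1)/(5.1 − 1) = 0.60.

0.60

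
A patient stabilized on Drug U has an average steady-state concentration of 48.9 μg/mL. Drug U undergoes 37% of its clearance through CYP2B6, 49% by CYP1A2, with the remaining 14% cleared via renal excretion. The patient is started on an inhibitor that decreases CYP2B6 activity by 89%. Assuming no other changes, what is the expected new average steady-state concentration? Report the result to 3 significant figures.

72.9 μg/mL

The CYP2B6 pathway (37% of clearance) is reduced to 0.11× activity: 0.37 × 0.11 = 0.0407.
CYP1A2 (49%) and the residual 14% are unaffected.
Relative clearance = 0.0407 + 0.49 + 0.14 = 0.6707.
With dosing unchanged, average steady-state concentration scales as 1/CL: 48.9 / 0.6707 = 72.9 μg/mL.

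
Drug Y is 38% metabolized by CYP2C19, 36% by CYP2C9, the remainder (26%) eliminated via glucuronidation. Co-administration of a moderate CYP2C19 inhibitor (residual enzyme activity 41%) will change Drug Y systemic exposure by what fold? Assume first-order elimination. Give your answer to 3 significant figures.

The CYP2C19 pathway (38% of clearance) is reduced to 0.41× activity: 0.38 × 0.41 = 0.1558.
CYP2C9 (36%) and the residual 26% are unaffected.
Relative clearance = 0.1558 + 0.36 + 0.26 = 0.7758.
Since systemic exposure ∝ 1/CL, the ratio is 1 / 0.7758 = 1.29.

1.29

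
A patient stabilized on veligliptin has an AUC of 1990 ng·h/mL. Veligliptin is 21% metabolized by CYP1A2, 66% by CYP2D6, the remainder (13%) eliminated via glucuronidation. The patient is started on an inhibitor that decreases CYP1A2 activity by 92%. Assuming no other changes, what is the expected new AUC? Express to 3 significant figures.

The CYP1A2 pathway (21% of clearance) falls to 0.08× activity: 0.21 × 0.08 = 0.0168.
CYP2D6 (66%) and the residual 13% are unaffected.
Relative clearance = 0.0168 + 0.66 + 0.13 = 0.8068.
With dosing unchanged, AUC scales as 1/CL: 1990 / 0.8068 = 2.47 × 10³ ng·h/mL.

2.47 × 10³ ng·h/mL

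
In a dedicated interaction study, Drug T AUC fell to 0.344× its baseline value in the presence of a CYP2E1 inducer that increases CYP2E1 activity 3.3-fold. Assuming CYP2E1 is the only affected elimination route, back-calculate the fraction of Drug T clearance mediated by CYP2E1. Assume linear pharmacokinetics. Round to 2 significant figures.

Write x for the fraction cleared via CYP2E1. The observed AUC change means clearance rose to 1/0.344 = 2.907 of baseline.
Setting x·3.3 + (1 − x) = 2.907 and solving: x = (2.907 − 1)/(3.3 − 1) = 0.83.

0.83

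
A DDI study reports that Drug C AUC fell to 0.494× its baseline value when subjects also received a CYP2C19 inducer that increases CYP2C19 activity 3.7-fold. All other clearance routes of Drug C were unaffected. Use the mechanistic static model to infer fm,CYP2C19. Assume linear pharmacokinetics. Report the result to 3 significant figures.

Write x for the fraction cleared via CYP2C19. The observed AUC change means clearance rose to 1/0.494 = 2.024 of baseline.
Only the CYP2C19 route changed, so 2.024 = x·3.7 + (1 − x), giving x = 0.379.

0.379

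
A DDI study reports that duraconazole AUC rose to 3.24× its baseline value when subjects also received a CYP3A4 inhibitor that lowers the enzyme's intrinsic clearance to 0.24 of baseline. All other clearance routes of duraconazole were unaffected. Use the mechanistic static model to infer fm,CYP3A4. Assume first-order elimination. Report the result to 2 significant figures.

Let fm be the CYP3A4 fraction. New clearance relative to baseline = fm × 0.24 + (1 − fm).
AUC ratio = 1 / (new CL fraction), so new CL fraction = 1 / 3.24 = 0.3086.
fm × 0.24 + 1 − fm = 0.3086  ⇒  fm × (0.24 − 1) = −0.6914  ⇒  fm = 0.91.

0.91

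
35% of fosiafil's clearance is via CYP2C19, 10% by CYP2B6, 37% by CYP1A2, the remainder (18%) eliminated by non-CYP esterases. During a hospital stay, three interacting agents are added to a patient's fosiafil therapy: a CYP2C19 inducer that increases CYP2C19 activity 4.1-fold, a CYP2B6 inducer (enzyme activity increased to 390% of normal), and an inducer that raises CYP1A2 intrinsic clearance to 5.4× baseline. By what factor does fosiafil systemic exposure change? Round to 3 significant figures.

The CYP2C19 pathway (35% of clearance) increases to 4.1× activity: 0.35 × 4.1 = 1.435.
The CYP2B6 pathway (10% of clearance) increases to 3.9× activity: 0.1 × 3.9 = 0.39.
The CYP1A2 pathway (37% of clearance) is boosted to 5.4× activity: 0.37 × 5.4 = 1.998.
The remaining 18% of clearance is unaffected.
Relative clearance = 1.435 + 0.39 + 1.998 + 0.18 = 4.003.
Systemic exposure ∝ 1/CL: fold-change = 1 / 4.003 = 0.250.

0.250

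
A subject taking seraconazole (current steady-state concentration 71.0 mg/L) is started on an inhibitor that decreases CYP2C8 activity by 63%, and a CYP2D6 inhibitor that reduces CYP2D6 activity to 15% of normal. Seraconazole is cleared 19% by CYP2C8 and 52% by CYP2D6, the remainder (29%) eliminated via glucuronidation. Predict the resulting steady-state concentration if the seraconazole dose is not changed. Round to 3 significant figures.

162 mg/L

The CYP2C8 pathway (19% of clearance) falls to 0.37× activity: 0.19 × 0.37 = 0.0703.
The CYP2D6 pathway (52% of clearance) is reduced to 0.15× activity: 0.52 × 0.15 = 0.078.
The remaining 29% of clearance is unaffected.
New clearance relative to baseline: 0.0703 + 0.078 + 0.29 = 0.4383.
Dividing the baseline by the relative clearance: 71.0 / 0.4383 = 162 mg/L.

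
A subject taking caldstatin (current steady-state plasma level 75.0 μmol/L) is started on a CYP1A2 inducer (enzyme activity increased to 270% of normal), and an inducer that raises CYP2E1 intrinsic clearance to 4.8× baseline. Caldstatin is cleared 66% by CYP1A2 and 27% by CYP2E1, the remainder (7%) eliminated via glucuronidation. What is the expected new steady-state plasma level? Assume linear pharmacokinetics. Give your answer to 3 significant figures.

23.8 μmol/L

The CYP1A2 pathway (66% of clearance) increases to 2.7× activity: 0.66 × 2.7 = 1.782.
The CYP2E1 pathway (27% of clearance) increases to 4.8× activity: 0.27 × 4.8 = 1.296.
Non-CYP routes (7%) are unchanged.
CL_new/CL_old = 1.782 + 1.296 + 0.07 = 3.148.
New steady-state plasma level = 75.0 / 3.148 = 23.8 μmol/L (concentration scales inversely with clearance).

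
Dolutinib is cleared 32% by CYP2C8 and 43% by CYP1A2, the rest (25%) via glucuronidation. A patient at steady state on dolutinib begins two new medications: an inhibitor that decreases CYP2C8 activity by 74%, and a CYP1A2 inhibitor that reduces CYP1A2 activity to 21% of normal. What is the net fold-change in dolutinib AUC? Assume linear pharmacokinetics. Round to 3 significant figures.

2.36

The CYP2C8 pathway (32% of clearance) is reduced to 0.26× activity: 0.32 × 0.26 = 0.0832.
The CYP1A2 pathway (43% of clearance) is reduced to 0.21× activity: 0.43 × 0.21 = 0.0903.
The remaining 25% of clearance is unaffected.
Relative clearance = 0.0832 + 0.0903 + 0.25 = 0.4235.
AUC ∝ 1/CL: fold-change = 1 / 0.4235 = 2.36.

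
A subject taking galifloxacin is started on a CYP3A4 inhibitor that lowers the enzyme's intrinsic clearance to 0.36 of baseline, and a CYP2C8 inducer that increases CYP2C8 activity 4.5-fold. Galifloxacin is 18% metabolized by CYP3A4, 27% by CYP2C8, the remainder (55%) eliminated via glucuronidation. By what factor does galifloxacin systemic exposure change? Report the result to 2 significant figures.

The CYP3A4 pathway (18% of clearance) drops to 0.36× activity: 0.18 × 0.36 = 0.0648.
The CYP2C8 pathway (27% of clearance) is boosted to 4.5× activity: 0.27 × 4.5 = 1.215.
Non-CYP routes (55%) are unchanged.
New clearance relative to baseline: 0.0648 + 1.215 + 0.55 = 1.8298.
Because systemic exposure varies inversely with clearance, the combined effect is 1 / 1.8298 = 0.55.

0.55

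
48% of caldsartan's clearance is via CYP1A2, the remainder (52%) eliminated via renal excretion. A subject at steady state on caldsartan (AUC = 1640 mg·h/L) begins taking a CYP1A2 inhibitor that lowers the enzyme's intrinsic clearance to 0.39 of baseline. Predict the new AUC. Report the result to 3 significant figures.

The CYP1A2 pathway (48% of clearance) falls to 0.39× activity: 0.48 × 0.39 = 0.1872.
Non-CYP routes (52%) are unchanged.
New clearance relative to baseline: 0.1872 + 0.52 = 0.7072.
New AUC = baseline ÷ relative clearance = 1640 / 0.7072 = 2.32 × 10³ mg·h/L.

2.32 × 10³ mg·h/L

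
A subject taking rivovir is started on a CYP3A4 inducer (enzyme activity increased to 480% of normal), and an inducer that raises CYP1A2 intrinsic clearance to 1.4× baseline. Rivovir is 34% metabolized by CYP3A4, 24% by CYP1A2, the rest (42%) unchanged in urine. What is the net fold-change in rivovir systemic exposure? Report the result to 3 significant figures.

The CYP3A4 pathway (34% of clearance) rises to 4.8× activity: 0.34 × 4.8 = 1.632.
The CYP1A2 pathway (24% of clearance) increases to 1.4× activity: 0.24 × 1.4 = 0.336.
Non-CYP routes (42%) are unchanged.
Relative clearance = 1.632 + 0.336 + 0.42 = 2.388.
Systemic exposure ∝ 1/CL: fold-change = 1 / 2.388 = 0.419.

0.419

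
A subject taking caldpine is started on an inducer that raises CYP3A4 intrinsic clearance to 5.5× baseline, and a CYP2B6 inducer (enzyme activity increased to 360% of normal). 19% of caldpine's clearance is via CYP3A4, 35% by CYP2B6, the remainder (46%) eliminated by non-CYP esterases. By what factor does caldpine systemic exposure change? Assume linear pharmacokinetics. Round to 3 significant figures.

The CYP3A4 pathway (19% of clearance) increases to 5.5× activity: 0.19 × 5.5 = 1.045.
The CYP2B6 pathway (35% of clearance) is boosted to 3.6× activity: 0.35 × 3.6 = 1.26.
The remaining 46% of clearance is unaffected.
Relative clearance = 1.045 + 1.26 + 0.46 = 2.765.
Because systemic exposure varies inversely with clearance, the combined effect is 1 / 2.765 = 0.362.

0.362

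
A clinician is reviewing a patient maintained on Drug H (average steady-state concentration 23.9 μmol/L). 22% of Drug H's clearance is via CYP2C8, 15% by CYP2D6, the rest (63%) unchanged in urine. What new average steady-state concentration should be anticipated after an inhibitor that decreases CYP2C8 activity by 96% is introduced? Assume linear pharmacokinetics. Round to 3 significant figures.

CYP2C8: 0.22 × 0.04 = 0.0088
CYP2D6: 0.15 (unchanged)
Other: 0.63 (unchanged)
CL_new/CL_old = 0.0088 + 0.15 + 0.63 = 0.7888.
New average steady-state concentration = baseline ÷ relative clearance = 23.9 / 0.7888 = 30.3 μmol/L.

30.3 μmol/L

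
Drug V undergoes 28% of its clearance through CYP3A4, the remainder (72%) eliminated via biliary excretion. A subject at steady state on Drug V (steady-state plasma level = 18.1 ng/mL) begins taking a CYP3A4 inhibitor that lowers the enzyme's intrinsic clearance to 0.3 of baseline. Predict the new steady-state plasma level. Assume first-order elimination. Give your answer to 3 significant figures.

The CYP3A4 pathway (28% of clearance) drops to 0.3× activity: 0.28 × 0.3 = 0.084.
Non-CYP routes (72%) are unchanged.
CL_new/CL_old = 0.084 + 0.72 = 0.804.
New steady-state plasma level = baseline ÷ relative clearance = 18.1 / 0.804 = 22.5 ng/mL.

22.5 ng/mL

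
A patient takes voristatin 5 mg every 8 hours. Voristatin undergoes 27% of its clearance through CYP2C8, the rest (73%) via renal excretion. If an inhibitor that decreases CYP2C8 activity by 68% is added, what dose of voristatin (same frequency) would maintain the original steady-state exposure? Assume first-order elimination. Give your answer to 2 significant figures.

4.1 mg

The CYP2C8 pathway (27% of clearance) drops to 0.32× activity: 0.27 × 0.32 = 0.0864.
The remaining 73% of clearance is unaffected.
New clearance relative to baseline: 0.0864 + 0.73 = 0.8164.
To maintain the same steady-state level, dose must scale with clearance: new dose = 5 × 0.8164 = 4.1 mg.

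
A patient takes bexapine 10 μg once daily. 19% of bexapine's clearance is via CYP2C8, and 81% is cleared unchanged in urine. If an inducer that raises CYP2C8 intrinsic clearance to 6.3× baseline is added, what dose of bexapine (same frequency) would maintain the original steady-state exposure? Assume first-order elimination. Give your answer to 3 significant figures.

20.1 μg

The CYP2C8 pathway (19% of clearance) rises to 6.3× activity: 0.19 × 6.3 = 1.197.
Non-CYP routes (81%) are unchanged.
Relative clearance = 1.197 + 0.81 = 2.007.
To maintain the same steady-state level, dose must scale with clearance: new dose = 10 × 2.007 = 20.1 μg.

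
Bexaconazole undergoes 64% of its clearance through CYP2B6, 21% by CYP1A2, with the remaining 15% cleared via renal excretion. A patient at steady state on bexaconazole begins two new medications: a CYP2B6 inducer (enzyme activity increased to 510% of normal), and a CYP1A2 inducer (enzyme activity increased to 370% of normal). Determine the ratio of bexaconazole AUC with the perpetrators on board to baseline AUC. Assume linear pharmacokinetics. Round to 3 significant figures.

The CYP2B6 pathway (64% of clearance) is boosted to 5.1× activity: 0.64 × 5.1 = 3.264.
The CYP1A2 pathway (21% of clearance) rises to 3.7× activity: 0.21 × 3.7 = 0.777.
The remaining 15% of clearance is unaffected.
New clearance relative to baseline: 3.264 + 0.777 + 0.15 = 4.191.
Because AUC varies inversely with clearance, the combined effect is 1 / 4.191 = 0.239.

0.239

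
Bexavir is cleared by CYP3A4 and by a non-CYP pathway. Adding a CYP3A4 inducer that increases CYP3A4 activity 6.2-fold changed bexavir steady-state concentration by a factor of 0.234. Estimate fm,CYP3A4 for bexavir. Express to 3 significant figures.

0.630

Let x = fm,CYP3A4. Because steady-state concentration ∝ 1/CL, relative clearance rose to 1/0.234 = 4.274.
Setting x·6.2 + (1 − x) = 4.274 and solving: x = (4.274 − 1)/(6.2 − 1) = 0.630.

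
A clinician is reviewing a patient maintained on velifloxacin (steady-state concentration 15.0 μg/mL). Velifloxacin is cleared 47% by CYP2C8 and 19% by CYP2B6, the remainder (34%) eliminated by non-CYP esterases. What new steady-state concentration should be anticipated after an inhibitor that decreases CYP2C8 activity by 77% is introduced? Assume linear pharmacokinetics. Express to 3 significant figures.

The CYP2C8 pathway (47% of clearance) falls to 0.23× activity: 0.47 × 0.23 = 0.1081.
CYP2B6 (19%) and the residual 34% are unaffected.
New clearance relative to baseline: 0.1081 + 0.19 + 0.34 = 0.6381.
With dosing unchanged, steady-state concentration scales as 1/CL: 15.0 / 0.6381 = 23.5 μg/mL.

23.5 μg/mL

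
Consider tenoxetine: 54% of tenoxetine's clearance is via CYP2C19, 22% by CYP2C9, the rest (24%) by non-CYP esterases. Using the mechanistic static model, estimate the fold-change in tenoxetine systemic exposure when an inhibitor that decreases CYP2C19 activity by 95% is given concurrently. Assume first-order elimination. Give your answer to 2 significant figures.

CYP2C19: 0.54 × 0.05 = 0.027
CYP2C9: 0.22 (unchanged)
Other: 0.24 (unchanged)
CL_new/CL_old = 0.027 + 0.22 + 0.24 = 0.487.
Systemic exposure ratio = CL_old/CL_new = 1 / 0.487 = 2.1.

2.1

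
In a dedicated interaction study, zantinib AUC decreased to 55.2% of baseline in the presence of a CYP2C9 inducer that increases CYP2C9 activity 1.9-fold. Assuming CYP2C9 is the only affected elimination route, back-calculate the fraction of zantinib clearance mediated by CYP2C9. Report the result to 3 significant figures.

0.902

Write x for the fraction cleared via CYP2C9. The observed AUC change means clearance rose to 1/0.552 = 1.812 of baseline.
Setting x·1.9 + (1 − x) = 1.812 and solving: x = (1.812 − 1)/(1.9 − 1) = 0.902.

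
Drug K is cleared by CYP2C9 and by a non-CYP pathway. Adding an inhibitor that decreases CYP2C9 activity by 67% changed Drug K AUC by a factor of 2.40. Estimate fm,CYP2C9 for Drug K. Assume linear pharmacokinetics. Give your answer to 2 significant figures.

CL'/CL = 1 / 2.40 = 0.4167
0.33·fm + (1 − fm) = 0.4167
fm = (0.4167 − 1) / (0.33 − 1) = 0.87

0.87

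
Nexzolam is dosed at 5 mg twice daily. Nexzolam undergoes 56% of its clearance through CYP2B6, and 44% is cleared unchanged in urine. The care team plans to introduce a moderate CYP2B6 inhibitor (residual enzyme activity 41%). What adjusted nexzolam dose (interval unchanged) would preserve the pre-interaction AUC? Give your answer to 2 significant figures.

The CYP2B6 pathway (56% of clearance) falls to 0.41× activity: 0.56 × 0.41 = 0.2296.
The remaining 44% of clearance is unaffected.
Relative clearance = 0.2296 + 0.44 = 0.6696.
Exposure is unchanged when dose changes in proportion to clearance. New dose = 5 mg × 0.6696 = 3.3 mg.

3.3 mg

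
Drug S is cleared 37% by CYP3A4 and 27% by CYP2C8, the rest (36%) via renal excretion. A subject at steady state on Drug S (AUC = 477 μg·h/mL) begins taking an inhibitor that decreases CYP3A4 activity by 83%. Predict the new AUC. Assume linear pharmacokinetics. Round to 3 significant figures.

688 μg·h/mL

The CYP3A4 pathway (37% of clearance) drops to 0.17× activity: 0.37 × 0.17 = 0.0629.
CYP2C8 (27%) and the residual 36% are unaffected.
Relative clearance = 0.0629 + 0.27 + 0.36 = 0.6929.
New AUC = baseline ÷ relative clearance = 477 / 0.6929 = 688 μg·h/mL.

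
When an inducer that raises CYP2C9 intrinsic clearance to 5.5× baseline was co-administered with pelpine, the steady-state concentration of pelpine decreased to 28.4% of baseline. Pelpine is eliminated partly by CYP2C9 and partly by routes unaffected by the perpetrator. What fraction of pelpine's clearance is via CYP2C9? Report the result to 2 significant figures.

Call the CYP2C9 fraction fm. After the interaction, CL_new/CL_old = fm × 5.5 + (1 − fm).
Steady-state concentration ratio = 1 / (new CL fraction), so new CL fraction = 1 / 0.284 = 3.521.
fm × 5.5 + 1 − fm = 3.521  ⇒  fm × (5.5 − 1) = 2.521  ⇒  fm = 0.56.

0.56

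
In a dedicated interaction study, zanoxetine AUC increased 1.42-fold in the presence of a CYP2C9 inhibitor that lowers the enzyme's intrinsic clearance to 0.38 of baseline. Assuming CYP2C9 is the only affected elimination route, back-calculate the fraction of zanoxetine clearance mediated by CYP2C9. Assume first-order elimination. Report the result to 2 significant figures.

0.48

Write x for the fraction cleared via CYP2C9. The observed AUC change means clearance fell to 1/1.42 = 0.7042 of baseline.
Setting x·0.38 + (1 − x) = 0.7042 and solving: x = (0.7042 − 1)/(0.38 − 1) = 0.48.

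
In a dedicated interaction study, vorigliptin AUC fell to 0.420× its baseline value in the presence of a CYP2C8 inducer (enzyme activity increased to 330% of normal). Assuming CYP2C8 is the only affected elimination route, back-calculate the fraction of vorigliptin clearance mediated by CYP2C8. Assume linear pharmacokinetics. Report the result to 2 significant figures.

CL'/CL = 1 / 0.420 = 2.381
3.3·fm + (1 − fm) = 2.381
fm = (2.381 − 1) / (3.3 − 1) = 0.60

0.60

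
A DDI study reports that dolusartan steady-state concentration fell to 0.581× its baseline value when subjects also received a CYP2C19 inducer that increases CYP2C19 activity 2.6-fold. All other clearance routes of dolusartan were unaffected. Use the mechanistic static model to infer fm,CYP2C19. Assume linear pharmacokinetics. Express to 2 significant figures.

Let x = fm,CYP2C19. Because steady-state concentration ∝ 1/CL, relative clearance rose to 1/0.581 = 1.721.
Setting x·2.6 + (1 − x) = 1.721 and solving: x = (1.721 − 1)/(2.6 − 1) = 0.45.

0.45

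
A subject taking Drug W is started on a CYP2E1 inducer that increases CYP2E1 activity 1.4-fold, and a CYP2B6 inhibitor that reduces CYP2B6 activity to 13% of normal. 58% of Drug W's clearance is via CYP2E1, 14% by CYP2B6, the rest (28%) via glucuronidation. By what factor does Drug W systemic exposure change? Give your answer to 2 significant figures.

0.90

CYP2E1: 0.58 × 1.4 = 0.812
CYP2B6: 0.14 × 0.13 = 0.0182
Other: 0.28 (unchanged)
Relative clearance = 0.812 + 0.0182 + 0.28 = 1.1102.
Net systemic exposure ratio = 1 / 1.1102 = 0.90.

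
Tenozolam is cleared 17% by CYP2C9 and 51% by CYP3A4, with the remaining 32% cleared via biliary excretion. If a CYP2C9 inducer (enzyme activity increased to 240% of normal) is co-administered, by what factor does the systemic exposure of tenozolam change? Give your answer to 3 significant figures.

CYP2C9: 0.17 × 2.4 = 0.408
CYP3A4: 0.51 (unchanged)
Other: 0.32 (unchanged)
New clearance relative to baseline: 0.408 + 0.51 + 0.32 = 1.238.
Systemic exposure is inversely proportional to clearance, so the fold-change is 1 / 1.238 = 0.808.

0.808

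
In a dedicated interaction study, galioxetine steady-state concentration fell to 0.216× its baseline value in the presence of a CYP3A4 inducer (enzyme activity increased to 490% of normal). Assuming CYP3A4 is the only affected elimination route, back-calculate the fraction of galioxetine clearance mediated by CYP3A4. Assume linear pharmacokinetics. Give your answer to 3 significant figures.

Call the CYP3A4 fraction fm. After the interaction, CL_new/CL_old = fm × 4.9 + (1 − fm).
Steady-state concentration ratio = 1 / (new CL fraction), so new CL fraction = 1 / 0.216 = 4.63.
fm × 4.9 + 1 − fm = 4.63  ⇒  fm × (4.9 − 1) = 3.63  ⇒  fm = 0.931.

0.931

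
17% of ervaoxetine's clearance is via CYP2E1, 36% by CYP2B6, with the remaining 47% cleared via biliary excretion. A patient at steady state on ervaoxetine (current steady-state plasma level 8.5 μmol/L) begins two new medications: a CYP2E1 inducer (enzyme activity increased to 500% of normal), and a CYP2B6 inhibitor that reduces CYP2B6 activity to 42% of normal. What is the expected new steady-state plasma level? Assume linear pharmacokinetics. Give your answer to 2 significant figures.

5.8 μmol/L

The CYP2E1 pathway (17% of clearance) rises to 5× activity: 0.17 × 5 = 0.85.
The CYP2B6 pathway (36% of clearance) falls to 0.42× activity: 0.36 × 0.42 = 0.1512.
Non-CYP routes (47%) are unchanged.
Relative clearance = 0.85 + 0.1512 + 0.47 = 1.4712.
Dividing the baseline by the relative clearance: 8.5 / 1.4712 = 5.8 μmol/L.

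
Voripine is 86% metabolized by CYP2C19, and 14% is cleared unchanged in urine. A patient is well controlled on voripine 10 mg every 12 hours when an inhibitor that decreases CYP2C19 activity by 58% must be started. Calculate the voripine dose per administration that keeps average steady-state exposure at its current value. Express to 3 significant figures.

The CYP2C19 pathway (86% of clearance) drops to 0.42× activity: 0.86 × 0.42 = 0.3612.
The remaining 14% of clearance is unaffected.
New clearance relative to baseline: 0.3612 + 0.14 = 0.5012.
Css,avg = (dose rate)/CL, so holding Css fixed requires dose ∝ CL: 10 × 0.5012 = 5.01 mg.

5.01 mg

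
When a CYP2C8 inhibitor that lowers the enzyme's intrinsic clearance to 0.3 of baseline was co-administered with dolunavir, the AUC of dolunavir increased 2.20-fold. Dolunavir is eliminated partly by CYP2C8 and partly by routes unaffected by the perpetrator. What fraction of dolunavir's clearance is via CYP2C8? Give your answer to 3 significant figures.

0.779

CL'/CL = 1 / 2.20 = 0.4545
0.3·fm + (1 − fm) = 0.4545
fm = (0.4545 − 1) / (0.3 − 1) = 0.779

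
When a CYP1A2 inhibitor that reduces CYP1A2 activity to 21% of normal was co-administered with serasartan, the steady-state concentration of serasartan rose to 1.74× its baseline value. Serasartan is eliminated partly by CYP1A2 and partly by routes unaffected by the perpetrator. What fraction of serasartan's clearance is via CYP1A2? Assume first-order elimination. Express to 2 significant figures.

0.54

CL'/CL = 1 / 1.74 = 0.5747
0.21·fm + (1 − fm) = 0.5747
fm = (0.5747 − 1) / (0.21 − 1) = 0.54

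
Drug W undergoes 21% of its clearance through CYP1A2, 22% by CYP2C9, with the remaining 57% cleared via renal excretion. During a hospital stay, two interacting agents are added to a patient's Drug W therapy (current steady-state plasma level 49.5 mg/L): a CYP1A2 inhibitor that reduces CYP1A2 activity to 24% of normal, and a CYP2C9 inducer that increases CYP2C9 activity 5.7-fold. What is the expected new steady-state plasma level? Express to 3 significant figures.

CYP1A2: 0.21 × 0.24 = 0.0504
CYP2C9: 0.22 × 5.7 = 1.254
Other: 0.57 (unchanged)
Relative clearance = 0.0504 + 1.254 + 0.57 = 1.8744.
Steady-state plasma level ∝ 1/CL: new value = 49.5 / 1.8744 = 26.4 mg/L.

26.4 mg/L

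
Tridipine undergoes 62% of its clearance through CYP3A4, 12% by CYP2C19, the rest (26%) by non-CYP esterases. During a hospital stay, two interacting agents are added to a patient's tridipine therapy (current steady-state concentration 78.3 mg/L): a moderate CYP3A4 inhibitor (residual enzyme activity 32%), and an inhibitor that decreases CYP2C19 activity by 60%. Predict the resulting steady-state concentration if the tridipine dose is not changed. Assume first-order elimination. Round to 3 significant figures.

155 mg/L

The CYP3A4 pathway (62% of clearance) is reduced to 0.32× activity: 0.62 × 0.32 = 0.1984.
The CYP2C19 pathway (12% of clearance) drops to 0.4× activity: 0.12 × 0.4 = 0.048.
The remaining 26% of clearance is unaffected.
Relative clearance = 0.1984 + 0.048 + 0.26 = 0.5064.
New steady-state concentration = 78.3 / 0.5064 = 155 mg/L (concentration scales inversely with clearance).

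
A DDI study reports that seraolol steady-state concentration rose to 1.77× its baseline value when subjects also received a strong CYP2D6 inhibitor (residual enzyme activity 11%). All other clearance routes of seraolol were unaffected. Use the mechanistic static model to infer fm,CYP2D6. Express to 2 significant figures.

0.49

CL'/CL = 1 / 1.77 = 0.565
0.11·fm + (1 − fm) = 0.565
fm = (0.565 − 1) / (0.11 − 1) = 0.49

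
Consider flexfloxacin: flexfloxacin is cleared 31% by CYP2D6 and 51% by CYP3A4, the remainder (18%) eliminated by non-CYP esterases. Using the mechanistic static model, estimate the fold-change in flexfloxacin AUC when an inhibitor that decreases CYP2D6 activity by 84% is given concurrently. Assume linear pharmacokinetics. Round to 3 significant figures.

1.35

The CYP2D6 pathway (31% of clearance) drops to 0.16× activity: 0.31 × 0.16 = 0.0496.
CYP3A4 (51%) and the residual 18% are unaffected.
CL_new/CL_old = 0.0496 + 0.51 + 0.18 = 0.7396.
AUC is inversely proportional to clearance, so the fold-change is 1 / 0.7396 = 1.35.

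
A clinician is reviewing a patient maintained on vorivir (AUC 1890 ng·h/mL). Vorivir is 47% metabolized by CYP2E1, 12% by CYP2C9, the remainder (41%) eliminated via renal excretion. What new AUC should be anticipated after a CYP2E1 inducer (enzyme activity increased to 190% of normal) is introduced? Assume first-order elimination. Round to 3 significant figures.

1.33 × 10³ ng·h/mL

The CYP2E1 pathway (47% of clearance) is boosted to 1.9× activity: 0.47 × 1.9 = 0.893.
CYP2C9 (12%) and the residual 41% are unaffected.
New clearance relative to baseline: 0.893 + 0.12 + 0.41 = 1.423.
AUC ∝ 1/CL, so new value = 1890 / 1.423 = 1.33 × 10³ ng·h/mL.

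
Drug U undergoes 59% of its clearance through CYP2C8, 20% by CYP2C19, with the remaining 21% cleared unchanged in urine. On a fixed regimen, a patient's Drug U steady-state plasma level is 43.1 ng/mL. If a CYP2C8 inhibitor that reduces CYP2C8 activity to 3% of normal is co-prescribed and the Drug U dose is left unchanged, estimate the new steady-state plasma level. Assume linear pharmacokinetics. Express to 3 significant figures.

The CYP2C8 pathway (59% of clearance) is reduced to 0.03× activity: 0.59 × 0.03 = 0.0177.
CYP2C19 (20%) and the residual 21% are unaffected.
Relative clearance = 0.0177 + 0.2 + 0.21 = 0.4277.
Steady-state plasma level ∝ 1/CL, so new value = 43.1 / 0.4277 = 101 ng/mL.

101 ng/mL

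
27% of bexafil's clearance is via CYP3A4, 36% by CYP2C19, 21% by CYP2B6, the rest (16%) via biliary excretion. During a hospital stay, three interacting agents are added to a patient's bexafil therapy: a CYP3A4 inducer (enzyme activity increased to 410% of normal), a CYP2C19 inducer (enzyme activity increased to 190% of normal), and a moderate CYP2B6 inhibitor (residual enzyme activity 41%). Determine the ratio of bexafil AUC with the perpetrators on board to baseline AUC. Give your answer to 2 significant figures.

CYP3A4: 0.27 × 4.1 = 1.107
CYP2C19: 0.36 × 1.9 = 0.684
CYP2B6: 0.21 × 0.41 = 0.0861
Other: 0.16 (unchanged)
Relative clearance = 1.107 + 0.684 + 0.0861 + 0.16 = 2.0371.
Because AUC varies inversely with clearance, the combined effect is 1 / 2.0371 = 0.49.

0.49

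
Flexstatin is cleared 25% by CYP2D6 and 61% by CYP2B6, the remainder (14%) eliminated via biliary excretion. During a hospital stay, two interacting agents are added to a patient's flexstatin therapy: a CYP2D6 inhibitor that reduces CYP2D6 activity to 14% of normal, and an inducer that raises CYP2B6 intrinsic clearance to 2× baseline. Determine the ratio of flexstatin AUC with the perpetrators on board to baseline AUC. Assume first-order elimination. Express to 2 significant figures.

0.72

The CYP2D6 pathway (25% of clearance) is reduced to 0.14× activity: 0.25 × 0.14 = 0.035.
The CYP2B6 pathway (61% of clearance) increases to 2× activity: 0.61 × 2 = 1.22.
The remaining 14% of clearance is unaffected.
CL_new/CL_old = 0.035 + 1.22 + 0.14 = 1.395.
Because AUC varies inversely with clearance, the combined effect is 1 / 1.395 = 0.72.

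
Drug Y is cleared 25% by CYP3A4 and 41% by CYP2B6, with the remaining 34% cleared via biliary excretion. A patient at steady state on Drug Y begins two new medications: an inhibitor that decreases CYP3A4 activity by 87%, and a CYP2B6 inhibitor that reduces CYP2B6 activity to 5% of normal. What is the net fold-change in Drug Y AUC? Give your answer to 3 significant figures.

2.54

The CYP3A4 pathway (25% of clearance) drops to 0.13× activity: 0.25 × 0.13 = 0.0325.
The CYP2B6 pathway (41% of clearance) drops to 0.05× activity: 0.41 × 0.05 = 0.0205.
Non-CYP routes (34%) are unchanged.
CL_new/CL_old = 0.0325 + 0.0205 + 0.34 = 0.393.
Net AUC ratio = 1 / 0.393 = 2.54.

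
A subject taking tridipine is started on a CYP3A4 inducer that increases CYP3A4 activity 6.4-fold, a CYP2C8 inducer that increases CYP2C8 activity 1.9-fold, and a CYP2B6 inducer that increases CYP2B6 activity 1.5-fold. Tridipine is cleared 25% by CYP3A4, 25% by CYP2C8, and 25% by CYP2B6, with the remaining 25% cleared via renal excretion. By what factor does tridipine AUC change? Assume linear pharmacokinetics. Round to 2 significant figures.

0.37

The CYP3A4 pathway (25% of clearance) rises to 6.4× activity: 0.25 × 6.4 = 1.6.
The CYP2C8 pathway (25% of clearance) increases to 1.9× activity: 0.25 × 1.9 = 0.475.
The CYP2B6 pathway (25% of clearance) is boosted to 1.5× activity: 0.25 × 1.5 = 0.375.
Non-CYP routes (25%) are unchanged.
Relative clearance = 1.6 + 0.475 + 0.375 + 0.25 = 2.7.
Because AUC varies inversely with clearance, the combined effect is 1 / 2.7 = 0.37.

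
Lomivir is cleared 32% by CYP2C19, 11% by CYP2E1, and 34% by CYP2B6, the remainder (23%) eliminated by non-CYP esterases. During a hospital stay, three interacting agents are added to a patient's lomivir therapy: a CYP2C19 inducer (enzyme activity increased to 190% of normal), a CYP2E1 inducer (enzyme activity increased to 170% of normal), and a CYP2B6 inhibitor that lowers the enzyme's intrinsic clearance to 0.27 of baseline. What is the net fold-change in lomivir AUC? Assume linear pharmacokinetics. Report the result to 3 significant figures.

0.895

The CYP2C19 pathway (32% of clearance) is boosted to 1.9× activity: 0.32 × 1.9 = 0.608.
The CYP2E1 pathway (11% of clearance) increases to 1.7× activity: 0.11 × 1.7 = 0.187.
The CYP2B6 pathway (34% of clearance) falls to 0.27× activity: 0.34 × 0.27 = 0.0918.
The remaining 23% of clearance is unaffected.
New clearance relative to baseline: 0.608 + 0.187 + 0.0918 + 0.23 = 1.1168.
Because AUC varies inversely with clearance, the combined effect is 1 / 1.1168 = 0.895.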